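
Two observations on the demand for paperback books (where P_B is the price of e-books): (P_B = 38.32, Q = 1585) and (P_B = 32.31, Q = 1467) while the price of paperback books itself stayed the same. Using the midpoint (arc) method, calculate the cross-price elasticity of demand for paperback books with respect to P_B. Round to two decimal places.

ΔQ_A = 1467 − 1585 = -118; ΔP_B = 32.31 − 38.32 = -6.01.
Midpoints: Q̄_A = 1526.0, P̄_B = 35.31.
ε = (ΔQ_A/Q̄_A)/(ΔP_B/P̄_B) = (-118/1526.0)/(-6.01/35.31) ≈ 0.45.

0.45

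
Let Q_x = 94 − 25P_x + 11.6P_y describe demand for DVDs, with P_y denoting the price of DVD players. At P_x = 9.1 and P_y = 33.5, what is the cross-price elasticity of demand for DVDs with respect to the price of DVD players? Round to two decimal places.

At P_x = 9.1 and P_y = 33.5: Q_x = 255.1.
∂Q_x/∂P_y = 11.6.
ε = (∂Q_x/∂P_y)(P_y/Q_x) = 11.6 × (33.5/255.1) ≈ 1.52.

1.52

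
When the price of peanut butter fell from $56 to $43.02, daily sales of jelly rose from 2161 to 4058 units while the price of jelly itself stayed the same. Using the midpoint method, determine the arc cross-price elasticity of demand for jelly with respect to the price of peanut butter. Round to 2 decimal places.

-2.33

ΔQ_A = 4058 − 2161 = 1897; ΔP_B = 43.02 − 56 = -12.98.
Midpoints: Q̄_A = 3109.5, P̄_B = 49.51.
ε = (ΔQ_A/Q̄_A)/(ΔP_B/P̄_B) = (1897/3109.5)/(-12.98/49.51) ≈ -2.33.
ε < 0: jelly and peanut butter are complements.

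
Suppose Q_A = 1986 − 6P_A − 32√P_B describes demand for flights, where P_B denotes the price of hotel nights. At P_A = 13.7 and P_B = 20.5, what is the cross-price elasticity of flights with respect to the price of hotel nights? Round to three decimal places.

At P_A = 13.7 and P_B = 20.5: Q_A = 1758.914.
∂Q_A/∂P_B = -32/(2√P_B) = -32/(2√20.5) = -3.5338.
ε = (∂Q_A/∂P_B)(P_B/Q_A) = -3.5338 × (20.5/1758.914) ≈ -0.041.

-0.041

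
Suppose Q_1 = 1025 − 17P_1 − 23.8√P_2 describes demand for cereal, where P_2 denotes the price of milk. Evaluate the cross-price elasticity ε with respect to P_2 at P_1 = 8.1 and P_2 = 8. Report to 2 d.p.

-0.04

At P_1 = 8.1 and P_2 = 8: Q_1 = 819.983.
∂Q_1/∂P_2 = -23.8/(2√P_2) = -23.8/(2√8) = -4.2073.
ε = (∂Q_1/∂P_2)(P_2/Q_1) = -4.2073 × (8/819.983) ≈ -0.04.
ε < 0: complements.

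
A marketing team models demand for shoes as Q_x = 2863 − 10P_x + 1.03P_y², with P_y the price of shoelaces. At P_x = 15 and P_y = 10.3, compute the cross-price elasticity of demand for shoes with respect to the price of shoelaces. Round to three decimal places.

At P_x = 15 and P_y = 10.3: Q_x = 2822.273.
∂Q_x/∂P_y = 2.06P_y = 2.06(10.3) = 21.2180.
ε = (∂Q_x/∂P_y)(P_y/Q_x) = 21.2180 × (10.3/2822.273) ≈ 0.077.
ε > 0: substitutes.

0.077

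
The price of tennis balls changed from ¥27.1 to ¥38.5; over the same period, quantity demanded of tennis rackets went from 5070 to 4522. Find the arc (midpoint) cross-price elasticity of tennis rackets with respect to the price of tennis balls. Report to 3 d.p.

-0.329

ΔQ_A = 4522 − 5070 = -548; ΔP_B = 38.5 − 27.1 = 11.4.
Midpoints: Q̄_A = 4796.0, P̄_B = 32.80.
ε = (ΔQ_A/Q̄_A)/(ΔP_B/P̄_B) = (-548/4796.0)/(11.4/32.80) ≈ -0.329.
ε < 0: tennis rackets and tennis balls are complements.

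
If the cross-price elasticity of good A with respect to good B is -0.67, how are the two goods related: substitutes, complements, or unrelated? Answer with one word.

ε = -0.67 < 0, so a higher price of good B lowers demand for good A: complements.

complements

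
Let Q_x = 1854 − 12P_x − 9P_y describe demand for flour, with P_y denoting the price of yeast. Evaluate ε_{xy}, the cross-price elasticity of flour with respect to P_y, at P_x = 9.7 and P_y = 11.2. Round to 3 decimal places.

-0.062

At P_x = 9.7 and P_y = 11.2: Q_x = 1636.8.
∂Q_x/∂P_y = -9.
ε = (∂Q_x/∂P_y)(P_y/Q_x) = -9 × (11.2/1636.8) ≈ -0.062.
Since ε < 0, flour and yeast are complements.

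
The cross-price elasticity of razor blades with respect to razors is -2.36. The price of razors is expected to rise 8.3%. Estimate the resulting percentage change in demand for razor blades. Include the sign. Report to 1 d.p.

%ΔQ ≈ ε × %ΔP of razors = -2.36 × (8.3%) = -19.6%.
Demand for razor blades falls by about 19.6%.

-19.6%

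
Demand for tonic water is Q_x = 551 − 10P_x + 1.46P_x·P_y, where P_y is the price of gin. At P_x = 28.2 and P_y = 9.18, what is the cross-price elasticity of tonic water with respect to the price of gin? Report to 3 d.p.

0.584

At P_x = 28.2 and P_y = 9.18: Q_x = 646.959.
∂Q_x/∂P_y = 1.46P_x = 1.46(28.2) = 41.1720.
ε = (∂Q_x/∂P_y)(P_y/Q_x) = 41.1720 × (9.18/646.959) ≈ 0.584.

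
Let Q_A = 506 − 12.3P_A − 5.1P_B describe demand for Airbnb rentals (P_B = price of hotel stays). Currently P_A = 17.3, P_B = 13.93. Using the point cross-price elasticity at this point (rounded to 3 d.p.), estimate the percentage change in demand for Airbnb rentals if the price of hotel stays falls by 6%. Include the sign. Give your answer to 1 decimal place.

At P_A = 17.3, P_B = 13.93: Q_A = 222.167.
∂Q_A/∂P_B = -5.1.
ε = (∂Q_A/∂P_B)(P_B/Q_A) = -5.1000 × 13.93/222.167 ≈ -0.320.
%ΔQ_A ≈ ε × %ΔP_B = -0.320 × (-6%) = 1.9%.

1.9%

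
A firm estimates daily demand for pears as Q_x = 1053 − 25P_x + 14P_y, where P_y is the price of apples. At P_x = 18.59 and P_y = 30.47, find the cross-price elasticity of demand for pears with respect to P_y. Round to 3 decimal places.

At P_x = 18.59 and P_y = 30.47: Q_x = 1014.83.
∂Q_x/∂P_y = 14.
ε = (∂Q_x/∂P_y)(P_y/Q_x) = 14 × (30.47/1014.83) ≈ 0.420.
Since ε > 0, pears and apples are substitutes.

0.420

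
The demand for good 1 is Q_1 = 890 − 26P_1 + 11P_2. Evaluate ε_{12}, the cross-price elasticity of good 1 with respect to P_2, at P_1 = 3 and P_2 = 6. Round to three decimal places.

0.075

At P_1 = 3 and P_2 = 6: Q_1 = 878.
∂Q_1/∂P_2 = 11.
ε = (∂Q_1/∂P_2)(P_2/Q_1) = 11 × (6/878) ≈ 0.075.
Since ε > 0, good 1 and good 2 are substitutes.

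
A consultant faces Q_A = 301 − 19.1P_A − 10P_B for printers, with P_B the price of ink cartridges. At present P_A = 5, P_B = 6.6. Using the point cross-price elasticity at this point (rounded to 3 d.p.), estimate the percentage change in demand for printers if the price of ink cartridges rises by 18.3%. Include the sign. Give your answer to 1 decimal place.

At P_A = 5, P_B = 6.6: Q_A = 139.5.
∂Q_A/∂P_B = -10.
ε = (∂Q_A/∂P_B)(P_B/Q_A) = -10.0000 × 6.6/139.5 ≈ -0.473.
%ΔQ_A ≈ ε × %ΔP_B = -0.473 × (18.3%) = -8.7%.

-8.7%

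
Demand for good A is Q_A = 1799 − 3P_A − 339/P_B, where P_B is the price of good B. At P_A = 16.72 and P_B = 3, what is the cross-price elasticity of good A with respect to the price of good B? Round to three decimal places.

At P_A = 16.72 and P_B = 3: Q_A = 1635.84.
∂Q_A/∂P_B = 339/P_B² = 37.6667.
ε = (∂Q_A/∂P_B)(P_B/Q_A) = 37.6667 × (3/1635.84) ≈ 0.069.
ε > 0: substitutes.

0.069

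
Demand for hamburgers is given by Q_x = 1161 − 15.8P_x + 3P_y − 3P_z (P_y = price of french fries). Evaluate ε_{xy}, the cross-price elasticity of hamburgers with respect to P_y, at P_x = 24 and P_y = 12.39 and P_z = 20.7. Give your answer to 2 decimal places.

0.05

At P_x = 24 and P_y = 12.39 and P_z = 20.7: Q_x = 756.87.
∂Q_x/∂P_y = 3.
ε = (∂Q_x/∂P_y)(P_y/Q_x) = 3 × (12.39/756.87) ≈ 0.05.
Since ε > 0, hamburgers and french fries are substitutes.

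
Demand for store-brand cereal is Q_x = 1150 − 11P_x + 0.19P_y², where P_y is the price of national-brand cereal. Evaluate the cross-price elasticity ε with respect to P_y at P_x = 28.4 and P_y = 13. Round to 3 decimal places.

0.074

At P_x = 28.4 and P_y = 13: Q_x = 869.71.
∂Q_x/∂P_y = 0.38P_y = 0.38(13) = 4.9400.
ε = (∂Q_x/∂P_y)(P_y/Q_x) = 4.9400 × (13/869.71) ≈ 0.074.
ε > 0: substitutes.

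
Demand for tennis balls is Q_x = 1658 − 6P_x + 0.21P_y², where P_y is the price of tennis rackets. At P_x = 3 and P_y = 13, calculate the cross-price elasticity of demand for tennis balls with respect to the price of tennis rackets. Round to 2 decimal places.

At P_x = 3 and P_y = 13: Q_x = 1675.49.
∂Q_x/∂P_y = 0.42P_y = 0.42(13) = 5.4600.
ε = (∂Q_x/∂P_y)(P_y/Q_x) = 5.4600 × (13/1675.49) ≈ 0.04.

0.04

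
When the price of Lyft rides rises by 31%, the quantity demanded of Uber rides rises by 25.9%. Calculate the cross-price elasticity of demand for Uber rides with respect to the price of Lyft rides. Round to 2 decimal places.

0.84

ε = (%ΔQ of Uber rides) / (%ΔP of Lyft rides) = (25.9%) / (31%) ≈ 0.84.
Positive cross-price elasticity: substitutes.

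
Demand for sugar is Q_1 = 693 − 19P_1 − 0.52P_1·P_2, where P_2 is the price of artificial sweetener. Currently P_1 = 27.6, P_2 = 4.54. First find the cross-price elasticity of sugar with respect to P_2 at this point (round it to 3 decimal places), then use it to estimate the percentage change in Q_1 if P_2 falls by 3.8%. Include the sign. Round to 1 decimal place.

At P_1 = 27.6, P_2 = 4.54: Q_1 = 103.442.
∂Q_1/∂P_2 = -0.52P_1 = -14.3520.
ε = (∂Q_1/∂P_2)(P_2/Q_1) = -14.3520 × 4.54/103.442 ≈ -0.630.
%ΔQ_1 ≈ ε × %ΔP_2 = -0.630 × (-3.8%) = 2.4%.

2.4%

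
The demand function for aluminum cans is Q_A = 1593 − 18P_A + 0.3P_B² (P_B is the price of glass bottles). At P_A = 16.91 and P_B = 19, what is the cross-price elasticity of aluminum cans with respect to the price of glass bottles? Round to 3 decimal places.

0.155

At P_A = 16.91 and P_B = 19: Q_A = 1396.92.
∂Q_A/∂P_B = 0.6P_B = 0.6(19) = 11.4000.
ε = (∂Q_A/∂P_B)(P_B/Q_A) = 11.4000 × (19/1396.92) ≈ 0.155.
ε > 0: substitutes.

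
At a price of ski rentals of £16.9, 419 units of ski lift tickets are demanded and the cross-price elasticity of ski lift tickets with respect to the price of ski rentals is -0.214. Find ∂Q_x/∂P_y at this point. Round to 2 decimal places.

-5.31

ε = (∂Q_x/∂P_y)·(P_y/Q_x) ⇒ ∂Q_x/∂P_y = ε·Q_x/P_y = -0.214 × 419/16.9 ≈ -5.31.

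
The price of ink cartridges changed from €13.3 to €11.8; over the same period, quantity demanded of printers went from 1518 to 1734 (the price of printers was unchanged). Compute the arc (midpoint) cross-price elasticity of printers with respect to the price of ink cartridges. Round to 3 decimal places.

-1.111

ΔQ_A = 1734 − 1518 = 216; ΔP_B = 11.8 − 13.3 = -1.5.
Midpoints: Q̄_A = 1626.0, P̄_B = 12.55.
ε = (ΔQ_A/Q̄_A)/(ΔP_B/P̄_B) = (216/1626.0)/(-1.5/12.55) ≈ -1.111.
ε < 0: printers and ink cartridges are complements.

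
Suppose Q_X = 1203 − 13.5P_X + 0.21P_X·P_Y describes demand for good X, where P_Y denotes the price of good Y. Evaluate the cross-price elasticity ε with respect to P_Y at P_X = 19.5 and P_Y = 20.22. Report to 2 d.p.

0.08

At P_X = 19.5 and P_Y = 20.22: Q_X = 1022.551.
∂Q_X/∂P_Y = 0.21P_X = 0.21(19.5) = 4.0950.
ε = (∂Q_X/∂P_Y)(P_Y/Q_X) = 4.0950 × (20.22/1022.551) ≈ 0.08.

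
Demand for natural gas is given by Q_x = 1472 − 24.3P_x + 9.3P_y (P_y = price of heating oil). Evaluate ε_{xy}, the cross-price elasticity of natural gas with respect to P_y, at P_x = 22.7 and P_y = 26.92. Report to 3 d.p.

At P_x = 22.7 and P_y = 26.92: Q_x = 1170.746.
∂Q_x/∂P_y = 9.3.
ε = (∂Q_x/∂P_y)(P_y/Q_x) = 9.3 × (26.92/1170.746) ≈ 0.214.

0.214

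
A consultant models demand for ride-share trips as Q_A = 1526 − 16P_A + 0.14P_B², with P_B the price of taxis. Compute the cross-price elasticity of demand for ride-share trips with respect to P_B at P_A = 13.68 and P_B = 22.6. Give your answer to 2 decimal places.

0.10

At P_A = 13.68 and P_B = 22.6: Q_A = 1378.626.
∂Q_A/∂P_B = 0.28P_B = 0.28(22.6) = 6.3280.
ε = (∂Q_A/∂P_B)(P_B/Q_A) = 6.3280 × (22.6/1378.626) ≈ 0.10.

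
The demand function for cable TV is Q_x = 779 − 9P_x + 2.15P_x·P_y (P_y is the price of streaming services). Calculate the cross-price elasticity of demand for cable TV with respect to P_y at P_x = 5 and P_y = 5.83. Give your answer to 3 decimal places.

0.079

At P_x = 5 and P_y = 5.83: Q_x = 796.673.
∂Q_x/∂P_y = 2.15P_x = 2.15(5) = 10.7500.
ε = (∂Q_x/∂P_y)(P_y/Q_x) = 10.7500 × (5.83/796.673) ≈ 0.079.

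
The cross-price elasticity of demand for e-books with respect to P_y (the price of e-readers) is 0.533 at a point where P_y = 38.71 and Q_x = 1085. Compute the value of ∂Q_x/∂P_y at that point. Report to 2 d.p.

ε = (∂Q_x/∂P_y)·(P_y/Q_x) ⇒ ∂Q_x/∂P_y = ε·Q_x/P_y = 0.533 × 1085/38.71 ≈ 14.94.

14.94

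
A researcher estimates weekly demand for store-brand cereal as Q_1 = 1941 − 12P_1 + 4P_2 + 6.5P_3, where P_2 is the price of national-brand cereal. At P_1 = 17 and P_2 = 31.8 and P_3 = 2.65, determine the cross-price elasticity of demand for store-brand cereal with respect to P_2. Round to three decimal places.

0.068

At P_1 = 17 and P_2 = 31.8 and P_3 = 2.65: Q_1 = 1881.425.
∂Q_1/∂P_2 = 4.
ε = (∂Q_1/∂P_2)(P_2/Q_1) = 4 × (31.8/1881.425) ≈ 0.068.
Since ε > 0, store-brand cereal and national-brand cereal are substitutes.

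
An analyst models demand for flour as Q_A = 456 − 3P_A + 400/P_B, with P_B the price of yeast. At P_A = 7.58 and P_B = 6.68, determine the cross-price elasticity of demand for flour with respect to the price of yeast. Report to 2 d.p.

At P_A = 7.58 and P_B = 6.68: Q_A = 493.140.
∂Q_A/∂P_B = −400/P_B² = -8.9641.
ε = (∂Q_A/∂P_B)(P_B/Q_A) = -8.9641 × (6.68/493.140) ≈ -0.12.

-0.12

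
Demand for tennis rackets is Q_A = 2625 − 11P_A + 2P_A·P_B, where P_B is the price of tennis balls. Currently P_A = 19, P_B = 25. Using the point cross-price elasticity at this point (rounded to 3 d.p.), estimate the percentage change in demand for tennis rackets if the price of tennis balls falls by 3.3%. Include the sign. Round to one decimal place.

-0.9%

At P_A = 19, P_B = 25: Q_A = 3366.
∂Q_A/∂P_B = 2P_A = 38.0000.
ε = (∂Q_A/∂P_B)(P_B/Q_A) = 38.0000 × 25/3366 ≈ 0.282.
%ΔQ_A ≈ ε × %ΔP_B = 0.282 × (-3.3%) = -0.9%.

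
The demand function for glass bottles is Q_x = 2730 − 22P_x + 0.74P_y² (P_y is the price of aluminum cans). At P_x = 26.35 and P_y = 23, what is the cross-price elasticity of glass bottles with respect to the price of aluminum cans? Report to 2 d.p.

At P_x = 26.35 and P_y = 23: Q_x = 2541.76.
∂Q_x/∂P_y = 1.48P_y = 1.48(23) = 34.0400.
ε = (∂Q_x/∂P_y)(P_y/Q_x) = 34.0400 × (23/2541.76) ≈ 0.31.

0.31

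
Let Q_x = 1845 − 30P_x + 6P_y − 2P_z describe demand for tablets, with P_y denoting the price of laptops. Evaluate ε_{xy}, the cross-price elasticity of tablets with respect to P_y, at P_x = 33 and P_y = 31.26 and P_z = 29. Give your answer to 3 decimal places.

0.191

At P_x = 33 and P_y = 31.26 and P_z = 29: Q_x = 984.56.
∂Q_x/∂P_y = 6.
ε = (∂Q_x/∂P_y)(P_y/Q_x) = 6 × (31.26/984.56) ≈ 0.191.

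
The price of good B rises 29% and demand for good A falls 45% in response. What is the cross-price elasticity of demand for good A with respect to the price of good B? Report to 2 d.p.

-1.55

ε = (%ΔQ of good A) / (%ΔP of good B) = (-45%) / (29%) ≈ -1.55.
Negative cross-price elasticity: complements.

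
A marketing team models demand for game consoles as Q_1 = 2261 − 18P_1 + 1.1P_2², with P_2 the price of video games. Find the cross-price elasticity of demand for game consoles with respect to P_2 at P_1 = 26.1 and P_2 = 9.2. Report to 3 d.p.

0.099

At P_1 = 26.1 and P_2 = 9.2: Q_1 = 1884.304.
∂Q_1/∂P_2 = 2.2P_2 = 2.2(9.2) = 20.2400.
ε = (∂Q_1/∂P_2)(P_2/Q_1) = 20.2400 × (9.2/1884.304) ≈ 0.099.
ε > 0: substitutes.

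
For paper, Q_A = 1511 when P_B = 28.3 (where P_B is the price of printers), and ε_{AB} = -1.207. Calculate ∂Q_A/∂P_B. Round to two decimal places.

-64.44

ε = (∂Q_A/∂P_B)·(P_B/Q_A) ⇒ ∂Q_A/∂P_B = ε·Q_A/P_B = -1.207 × 1511/28.3 ≈ -64.44.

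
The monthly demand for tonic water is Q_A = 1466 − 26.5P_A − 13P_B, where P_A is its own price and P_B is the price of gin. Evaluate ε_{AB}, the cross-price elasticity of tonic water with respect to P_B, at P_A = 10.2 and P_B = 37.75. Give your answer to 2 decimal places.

-0.70

At P_A = 10.2 and P_B = 37.75: Q_A = 704.95.
∂Q_A/∂P_B = -13.
ε = (∂Q_A/∂P_B)(P_B/Q_A) = -13 × (37.75/704.95) ≈ -0.70.
Since ε < 0, tonic water and gin are complements.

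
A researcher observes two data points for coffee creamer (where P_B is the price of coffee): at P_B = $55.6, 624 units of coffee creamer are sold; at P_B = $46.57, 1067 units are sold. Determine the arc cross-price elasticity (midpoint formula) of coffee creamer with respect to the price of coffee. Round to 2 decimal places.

ΔQ_A = 1067 − 624 = 443; ΔP_B = 46.57 − 55.6 = -9.03.
Midpoints: Q̄_A = 845.5, P̄_B = 51.09.
ε = (ΔQ_A/Q̄_A)/(ΔP_B/P̄_B) = (443/845.5)/(-9.03/51.09) ≈ -2.96.

-2.96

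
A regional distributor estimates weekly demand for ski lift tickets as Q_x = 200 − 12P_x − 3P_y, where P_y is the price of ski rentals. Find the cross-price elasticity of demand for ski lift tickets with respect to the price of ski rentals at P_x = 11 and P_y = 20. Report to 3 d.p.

-7.500

At P_x = 11 and P_y = 20: Q_x = 8.
∂Q_x/∂P_y = -3.
ε = (∂Q_x/∂P_y)(P_y/Q_x) = -3 × (20/8) ≈ -7.500.
Since ε < 0, ski lift tickets and ski rentals are complements.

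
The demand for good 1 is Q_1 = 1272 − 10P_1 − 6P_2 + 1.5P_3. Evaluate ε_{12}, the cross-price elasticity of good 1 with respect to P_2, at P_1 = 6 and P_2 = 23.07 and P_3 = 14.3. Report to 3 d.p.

At P_1 = 6 and P_2 = 23.07 and P_3 = 14.3: Q_1 = 1095.03.
∂Q_1/∂P_2 = -6.
ε = (∂Q_1/∂P_2)(P_2/Q_1) = -6 × (23.07/1095.03) ≈ -0.126.
Since ε < 0, good 1 and good 2 are complements.

-0.126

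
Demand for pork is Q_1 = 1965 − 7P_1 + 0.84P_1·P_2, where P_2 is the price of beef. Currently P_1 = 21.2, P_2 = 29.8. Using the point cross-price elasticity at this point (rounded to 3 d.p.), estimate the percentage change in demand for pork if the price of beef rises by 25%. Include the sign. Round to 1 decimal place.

5.7%

At P_1 = 21.2, P_2 = 29.8: Q_1 = 2347.278.
∂Q_1/∂P_2 = 0.84P_1 = 17.8080.
ε = (∂Q_1/∂P_2)(P_2/Q_1) = 17.8080 × 29.8/2347.278 ≈ 0.226.
%ΔQ_1 ≈ ε × %ΔP_2 = 0.226 × (25%) = 5.7%.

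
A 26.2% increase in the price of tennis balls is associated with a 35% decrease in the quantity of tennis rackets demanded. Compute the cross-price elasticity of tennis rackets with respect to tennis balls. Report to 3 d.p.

ε = (%ΔQ of tennis rackets) / (%ΔP of tennis balls) = (-35%) / (26.2%) ≈ -1.336.

-1.336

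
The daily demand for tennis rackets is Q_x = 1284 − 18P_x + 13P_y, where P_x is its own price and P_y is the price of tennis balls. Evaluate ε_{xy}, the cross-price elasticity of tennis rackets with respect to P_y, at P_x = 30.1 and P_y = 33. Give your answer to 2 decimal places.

At P_x = 30.1 and P_y = 33: Q_x = 1171.2.
∂Q_x/∂P_y = 13.
ε = (∂Q_x/∂P_y)(P_y/Q_x) = 13 × (33/1171.2) ≈ 0.37.
Since ε > 0, tennis rackets and tennis balls are substitutes.

0.37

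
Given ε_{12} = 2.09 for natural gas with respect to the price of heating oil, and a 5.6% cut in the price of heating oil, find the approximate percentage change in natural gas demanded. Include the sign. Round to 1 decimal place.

-11.7%

%ΔQ ≈ ε × %ΔP of heating oil = 2.09 × (-5.6%) = -11.7%.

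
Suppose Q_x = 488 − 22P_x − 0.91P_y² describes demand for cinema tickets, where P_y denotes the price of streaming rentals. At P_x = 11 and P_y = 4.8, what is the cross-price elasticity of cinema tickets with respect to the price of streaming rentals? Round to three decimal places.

-0.186

At P_x = 11 and P_y = 4.8: Q_x = 225.034.
∂Q_x/∂P_y = -1.82P_y = -1.82(4.8) = -8.7360.
ε = (∂Q_x/∂P_y)(P_y/Q_x) = -8.7360 × (4.8/225.034) ≈ -0.186.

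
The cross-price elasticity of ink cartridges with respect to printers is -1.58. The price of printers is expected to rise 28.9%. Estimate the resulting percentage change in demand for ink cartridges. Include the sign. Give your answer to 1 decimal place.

-45.7%

%ΔQ ≈ ε × %ΔP of printers = -1.58 × (28.9%) = -45.7%.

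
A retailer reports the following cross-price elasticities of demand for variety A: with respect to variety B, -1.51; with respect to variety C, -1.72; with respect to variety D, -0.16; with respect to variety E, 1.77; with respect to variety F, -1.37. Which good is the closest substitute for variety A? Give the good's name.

variety E

Substitutes have ε > 0. Among the positive values, 1.77 (variety E) is largest.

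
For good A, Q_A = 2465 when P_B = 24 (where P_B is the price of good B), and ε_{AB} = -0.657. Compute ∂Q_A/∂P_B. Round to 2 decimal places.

-67.48

ε = (∂Q_A/∂P_B)·(P_B/Q_A) ⇒ ∂Q_A/∂P_B = ε·Q_A/P_B = -0.657 × 2465/24 ≈ -67.48.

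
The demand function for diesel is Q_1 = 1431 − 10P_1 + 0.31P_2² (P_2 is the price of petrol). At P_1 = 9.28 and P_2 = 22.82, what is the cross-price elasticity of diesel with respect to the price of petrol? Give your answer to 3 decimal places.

At P_1 = 9.28 and P_2 = 22.82: Q_1 = 1499.633.
∂Q_1/∂P_2 = 0.62P_2 = 0.62(22.82) = 14.1484.
ε = (∂Q_1/∂P_2)(P_2/Q_1) = 14.1484 × (22.82/1499.633) ≈ 0.215.
ε > 0: substitutes.

0.215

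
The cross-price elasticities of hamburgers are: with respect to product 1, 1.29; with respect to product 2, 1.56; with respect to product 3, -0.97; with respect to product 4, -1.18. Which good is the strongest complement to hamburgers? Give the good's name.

product 4

Complements have ε < 0. The most negative value is -1.18 (product 4).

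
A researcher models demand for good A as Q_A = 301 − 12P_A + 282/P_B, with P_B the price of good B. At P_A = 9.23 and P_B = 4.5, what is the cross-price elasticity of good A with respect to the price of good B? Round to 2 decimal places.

-0.25

At P_A = 9.23 and P_B = 4.5: Q_A = 252.907.
∂Q_A/∂P_B = −282/P_B² = -13.9259.
ε = (∂Q_A/∂P_B)(P_B/Q_A) = -13.9259 × (4.5/252.907) ≈ -0.25.
ε < 0: complements.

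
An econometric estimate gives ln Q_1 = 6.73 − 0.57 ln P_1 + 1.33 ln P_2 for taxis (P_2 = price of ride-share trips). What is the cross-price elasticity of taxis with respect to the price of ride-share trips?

In a log-linear (constant-elasticity) demand function, the coefficient on ln P_2 is the cross-price elasticity.
ε = 1.33. Positive, so taxis and ride-share trips are substitutes.

1.33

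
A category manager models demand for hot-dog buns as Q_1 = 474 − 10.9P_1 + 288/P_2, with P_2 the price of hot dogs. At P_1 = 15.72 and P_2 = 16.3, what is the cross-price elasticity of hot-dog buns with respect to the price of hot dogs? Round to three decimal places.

-0.055

At P_1 = 15.72 and P_2 = 16.3: Q_1 = 320.321.
∂Q_1/∂P_2 = −288/P_2² = -1.0840.
ε = (∂Q_1/∂P_2)(P_2/Q_1) = -1.0840 × (16.3/320.321) ≈ -0.055.
ε < 0: complements.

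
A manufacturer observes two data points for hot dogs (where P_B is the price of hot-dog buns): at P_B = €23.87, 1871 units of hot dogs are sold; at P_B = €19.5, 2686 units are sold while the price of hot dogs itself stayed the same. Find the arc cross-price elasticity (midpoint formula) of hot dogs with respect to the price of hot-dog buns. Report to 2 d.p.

ΔQ_A = 2686 − 1871 = 815; ΔP_B = 19.5 − 23.87 = -4.37.
Midpoints: Q̄_A = 2278.5, P̄_B = 21.69.
ε = (ΔQ_A/Q̄_A)/(ΔP_B/P̄_B) = (815/2278.5)/(-4.37/21.69) ≈ -1.77.
ε < 0: hot dogs and hot-dog buns are complements.

-1.77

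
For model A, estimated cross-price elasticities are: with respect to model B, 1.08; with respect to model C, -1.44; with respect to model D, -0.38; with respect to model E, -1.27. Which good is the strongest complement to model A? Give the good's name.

Complements have ε < 0. The most negative value is -1.44 (model C).

model C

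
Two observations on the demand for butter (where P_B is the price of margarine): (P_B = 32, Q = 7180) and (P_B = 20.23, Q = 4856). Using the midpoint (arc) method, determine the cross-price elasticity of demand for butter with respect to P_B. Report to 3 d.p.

ΔQ_A = 4856 − 7180 = -2324; ΔP_B = 20.23 − 32 = -11.77.
Midpoints: Q̄_A = 6018.0, P̄_B = 26.12.
ε = (ΔQ_A/Q̄_A)/(ΔP_B/P̄_B) = (-2324/6018.0)/(-11.77/26.12) ≈ 0.857.
ε > 0: butter and margarine are substitutes.

0.857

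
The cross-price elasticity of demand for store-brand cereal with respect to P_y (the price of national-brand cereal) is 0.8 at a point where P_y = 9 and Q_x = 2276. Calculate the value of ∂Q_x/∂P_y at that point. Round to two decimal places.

ε = (∂Q_x/∂P_y)·(P_y/Q_x) ⇒ ∂Q_x/∂P_y = ε·Q_x/P_y = 0.8 × 2276/9 ≈ 202.31.

202.31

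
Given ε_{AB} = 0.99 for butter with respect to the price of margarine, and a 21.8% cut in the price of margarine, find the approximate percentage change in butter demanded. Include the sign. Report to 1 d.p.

%ΔQ ≈ ε × %ΔP of margarine = 0.99 × (-21.8%) = -21.6%.

-21.6%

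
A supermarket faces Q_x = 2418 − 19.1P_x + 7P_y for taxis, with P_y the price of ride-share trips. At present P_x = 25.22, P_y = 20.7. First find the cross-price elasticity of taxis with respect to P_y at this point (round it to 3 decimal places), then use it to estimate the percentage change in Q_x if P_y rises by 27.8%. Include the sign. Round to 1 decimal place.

At P_x = 25.22, P_y = 20.7: Q_x = 2081.198.
∂Q_x/∂P_y = 7.
ε = (∂Q_x/∂P_y)(P_y/Q_x) = 7.0000 × 20.7/2081.198 ≈ 0.070.
%ΔQ_x ≈ ε × %ΔP_y = 0.070 × (27.8%) = 1.9%.

1.9%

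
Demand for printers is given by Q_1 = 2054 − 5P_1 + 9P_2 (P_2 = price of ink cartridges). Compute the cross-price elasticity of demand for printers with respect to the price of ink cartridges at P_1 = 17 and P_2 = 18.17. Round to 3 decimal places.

0.077

At P_1 = 17 and P_2 = 18.17: Q_1 = 2132.53.
∂Q_1/∂P_2 = 9.
ε = (∂Q_1/∂P_2)(P_2/Q_1) = 9 × (18.17/2132.53) ≈ 0.077.
Since ε > 0, printers and ink cartridges are substitutes.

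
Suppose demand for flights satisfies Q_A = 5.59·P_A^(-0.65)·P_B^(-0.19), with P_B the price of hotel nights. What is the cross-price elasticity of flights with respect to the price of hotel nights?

In a log-linear (constant-elasticity) demand function, the coefficient on the exponent of P_B is the cross-price elasticity.
ε = -0.19. Negative, so flights and hotel nights are complements.

-0.19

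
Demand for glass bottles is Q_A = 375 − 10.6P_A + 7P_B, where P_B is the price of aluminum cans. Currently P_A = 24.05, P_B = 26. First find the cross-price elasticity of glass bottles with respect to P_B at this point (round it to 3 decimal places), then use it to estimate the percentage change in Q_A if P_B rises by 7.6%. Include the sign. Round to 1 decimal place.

At P_A = 24.05, P_B = 26: Q_A = 302.07.
∂Q_A/∂P_B = 7.
ε = (∂Q_A/∂P_B)(P_B/Q_A) = 7.0000 × 26/302.07 ≈ 0.603.
%ΔQ_A ≈ ε × %ΔP_B = 0.603 × (7.6%) = 4.6%.

4.6%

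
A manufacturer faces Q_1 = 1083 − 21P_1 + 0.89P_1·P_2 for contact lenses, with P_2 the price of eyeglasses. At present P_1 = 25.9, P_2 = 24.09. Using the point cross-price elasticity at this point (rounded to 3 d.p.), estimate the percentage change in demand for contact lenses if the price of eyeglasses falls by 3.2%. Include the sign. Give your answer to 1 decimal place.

At P_1 = 25.9, P_2 = 24.09: Q_1 = 1094.399.
∂Q_1/∂P_2 = 0.89P_1 = 23.0510.
ε = (∂Q_1/∂P_2)(P_2/Q_1) = 23.0510 × 24.09/1094.399 ≈ 0.507.
%ΔQ_1 ≈ ε × %ΔP_2 = 0.507 × (-3.2%) = -1.6%.

-1.6%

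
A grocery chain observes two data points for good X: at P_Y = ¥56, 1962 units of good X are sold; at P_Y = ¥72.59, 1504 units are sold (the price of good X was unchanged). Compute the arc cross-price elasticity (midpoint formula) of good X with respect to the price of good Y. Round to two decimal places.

ΔQ_X = 1504 − 1962 = -458; ΔP_Y = 72.59 − 56 = 16.59.
Midpoints: Q̄_X = 1733.0, P̄_Y = 64.30.
ε = (ΔQ_X/Q̄_X)/(ΔP_Y/P̄_Y) = (-458/1733.0)/(16.59/64.30) ≈ -1.02.

-1.02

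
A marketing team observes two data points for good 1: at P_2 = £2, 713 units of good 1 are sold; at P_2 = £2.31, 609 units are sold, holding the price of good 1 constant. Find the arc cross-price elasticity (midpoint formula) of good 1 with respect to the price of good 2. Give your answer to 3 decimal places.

-1.094

ΔQ_1 = 609 − 713 = -104; ΔP_2 = 2.31 − 2 = 0.31.
Midpoints: Q̄_1 = 661.0, P̄_2 = 2.16.
ε = (ΔQ_1/Q̄_1)/(ΔP_2/P̄_2) = (-104/661.0)/(0.31/2.16) ≈ -1.094.
ε < 0: good 1 and good 2 are complements.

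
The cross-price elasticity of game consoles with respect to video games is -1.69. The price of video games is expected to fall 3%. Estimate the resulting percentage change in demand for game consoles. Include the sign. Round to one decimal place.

%ΔQ ≈ ε × %ΔP of video games = -1.69 × (-3%) = 5.1%.
Demand for game consoles rises by about 5.1%.

5.1%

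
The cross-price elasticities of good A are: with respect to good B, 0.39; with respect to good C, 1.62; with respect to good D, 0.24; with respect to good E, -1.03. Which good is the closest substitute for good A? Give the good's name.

good C

Substitutes have ε > 0. Among the positive values, 1.62 (good C) is largest.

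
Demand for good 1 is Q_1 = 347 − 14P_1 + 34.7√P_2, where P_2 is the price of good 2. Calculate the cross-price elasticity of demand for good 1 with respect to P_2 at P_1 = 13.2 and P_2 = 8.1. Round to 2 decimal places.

At P_1 = 13.2 and P_2 = 8.1: Q_1 = 260.958.
∂Q_1/∂P_2 = 34.7/(2√P_2) = 34.7/(2√8.1) = 6.0962.
ε = (∂Q_1/∂P_2)(P_2/Q_1) = 6.0962 × (8.1/260.958) ≈ 0.19.

0.19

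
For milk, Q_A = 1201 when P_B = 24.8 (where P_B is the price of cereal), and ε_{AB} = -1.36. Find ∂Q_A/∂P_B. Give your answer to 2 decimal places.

-65.86

ε = (∂Q_A/∂P_B)·(P_B/Q_A) ⇒ ∂Q_A/∂P_B = ε·Q_A/P_B = -1.36 × 1201/24.8 ≈ -65.86.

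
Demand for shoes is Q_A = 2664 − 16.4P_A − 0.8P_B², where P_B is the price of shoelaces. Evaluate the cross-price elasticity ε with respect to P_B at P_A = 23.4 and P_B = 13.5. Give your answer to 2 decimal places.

-0.14

At P_A = 23.4 and P_B = 13.5: Q_A = 2134.44.
∂Q_A/∂P_B = -1.6P_B = -1.6(13.5) = -21.6000.
ε = (∂Q_A/∂P_B)(P_B/Q_A) = -21.6000 × (13.5/2134.44) ≈ -0.14.
ε < 0: complements.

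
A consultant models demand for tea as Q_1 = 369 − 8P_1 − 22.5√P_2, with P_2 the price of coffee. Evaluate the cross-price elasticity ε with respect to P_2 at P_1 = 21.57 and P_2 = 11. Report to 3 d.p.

-0.306

At P_1 = 21.57 and P_2 = 11: Q_1 = 121.816.
∂Q_1/∂P_2 = -22.5/(2√P_2) = -22.5/(2√11) = -3.3920.
ε = (∂Q_1/∂P_2)(P_2/Q_1) = -3.3920 × (11/121.816) ≈ -0.306.
ε < 0: complements.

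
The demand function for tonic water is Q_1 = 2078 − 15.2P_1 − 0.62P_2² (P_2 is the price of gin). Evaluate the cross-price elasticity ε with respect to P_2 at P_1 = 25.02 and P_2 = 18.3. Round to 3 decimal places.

-0.279

At P_1 = 25.02 and P_2 = 18.3: Q_1 = 1490.064.
∂Q_1/∂P_2 = -1.24P_2 = -1.24(18.3) = -22.6920.
ε = (∂Q_1/∂P_2)(P_2/Q_1) = -22.6920 × (18.3/1490.064) ≈ -0.279.
ε < 0: complements.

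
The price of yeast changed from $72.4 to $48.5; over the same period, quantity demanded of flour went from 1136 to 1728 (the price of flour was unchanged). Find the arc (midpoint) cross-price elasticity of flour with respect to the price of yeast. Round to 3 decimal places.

-1.046

ΔQ_A = 1728 − 1136 = 592; ΔP_B = 48.5 − 72.4 = -23.9.
Midpoints: Q̄_A = 1432.0, P̄_B = 60.45.
ε = (ΔQ_A/Q̄_A)/(ΔP_B/P̄_B) = (592/1432.0)/(-23.9/60.45) ≈ -1.046.
ε < 0: flour and yeast are complements.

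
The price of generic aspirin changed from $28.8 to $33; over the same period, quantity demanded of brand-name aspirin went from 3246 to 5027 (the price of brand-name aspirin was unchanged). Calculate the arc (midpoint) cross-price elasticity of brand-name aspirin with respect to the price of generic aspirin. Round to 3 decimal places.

ΔQ_A = 5027 − 3246 = 1781; ΔP_B = 33 − 28.8 = 4.2.
Midpoints: Q̄_A = 4136.5, P̄_B = 30.90.
ε = (ΔQ_A/Q̄_A)/(ΔP_B/P̄_B) = (1781/4136.5)/(4.2/30.90) ≈ 3.168.
ε > 0: brand-name aspirin and generic aspirin are substitutes.

3.168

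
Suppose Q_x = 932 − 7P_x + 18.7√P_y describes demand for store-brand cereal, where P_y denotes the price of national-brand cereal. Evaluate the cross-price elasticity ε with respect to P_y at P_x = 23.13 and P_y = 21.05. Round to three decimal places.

At P_x = 23.13 and P_y = 21.05: Q_x = 855.886.
∂Q_x/∂P_y = 18.7/(2√P_y) = 18.7/(2√21.05) = 2.0379.
ε = (∂Q_x/∂P_y)(P_y/Q_x) = 2.0379 × (21.05/855.886) ≈ 0.050.
ε > 0: substitutes.

0.050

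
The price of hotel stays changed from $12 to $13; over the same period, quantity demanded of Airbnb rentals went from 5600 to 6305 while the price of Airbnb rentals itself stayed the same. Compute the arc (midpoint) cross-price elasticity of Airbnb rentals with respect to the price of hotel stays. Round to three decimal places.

1.480

ΔQ_A = 6305 − 5600 = 705; ΔP_B = 13 − 12 = 1.
Midpoints: Q̄_A = 5952.5, P̄_B = 12.50.
ε = (ΔQ_A/Q̄_A)/(ΔP_B/P̄_B) = (705/5952.5)/(1/12.50) ≈ 1.480.
ε > 0: Airbnb rentals and hotel stays are substitutes.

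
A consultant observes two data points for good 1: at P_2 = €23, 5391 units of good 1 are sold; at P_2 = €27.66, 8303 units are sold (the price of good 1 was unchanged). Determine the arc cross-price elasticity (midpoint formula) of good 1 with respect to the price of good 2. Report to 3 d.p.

2.312

ΔQ_1 = 8303 − 5391 = 2912; ΔP_2 = 27.66 − 23 = 4.66.
Midpoints: Q̄_1 = 6847.0, P̄_2 = 25.33.
ε = (ΔQ_1/Q̄_1)/(ΔP_2/P̄_2) = (2912/6847.0)/(4.66/25.33) ≈ 2.312.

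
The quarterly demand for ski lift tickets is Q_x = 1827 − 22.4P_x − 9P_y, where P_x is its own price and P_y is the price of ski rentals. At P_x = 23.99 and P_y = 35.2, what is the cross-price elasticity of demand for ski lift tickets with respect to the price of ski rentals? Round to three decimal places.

-0.326

At P_x = 23.99 and P_y = 35.2: Q_x = 972.824.
∂Q_x/∂P_y = -9.
ε = (∂Q_x/∂P_y)(P_y/Q_x) = -9 × (35.2/972.824) ≈ -0.326.
Since ε < 0, ski lift tickets and ski rentals are complements.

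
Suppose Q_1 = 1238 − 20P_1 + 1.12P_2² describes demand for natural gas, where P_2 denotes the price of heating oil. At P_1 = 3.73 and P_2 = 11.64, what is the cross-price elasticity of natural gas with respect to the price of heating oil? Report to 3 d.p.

At P_1 = 3.73 and P_2 = 11.64: Q_1 = 1315.148.
∂Q_1/∂P_2 = 2.24P_2 = 2.24(11.64) = 26.0736.
ε = (∂Q_1/∂P_2)(P_2/Q_1) = 26.0736 × (11.64/1315.148) ≈ 0.231.
ε > 0: substitutes.

0.231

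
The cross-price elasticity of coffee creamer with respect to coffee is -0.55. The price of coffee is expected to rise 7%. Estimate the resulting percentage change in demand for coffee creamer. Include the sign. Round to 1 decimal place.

-3.9%

%ΔQ ≈ ε × %ΔP of coffee = -0.55 × (7%) = -3.9%.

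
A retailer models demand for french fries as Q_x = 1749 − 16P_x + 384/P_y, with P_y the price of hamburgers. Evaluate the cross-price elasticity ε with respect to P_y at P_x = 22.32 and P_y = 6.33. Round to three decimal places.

At P_x = 22.32 and P_y = 6.33: Q_x = 1452.544.
∂Q_x/∂P_y = −384/P_y² = -9.5835.
ε = (∂Q_x/∂P_y)(P_y/Q_x) = -9.5835 × (6.33/1452.544) ≈ -0.042.
ε < 0: complements.

-0.042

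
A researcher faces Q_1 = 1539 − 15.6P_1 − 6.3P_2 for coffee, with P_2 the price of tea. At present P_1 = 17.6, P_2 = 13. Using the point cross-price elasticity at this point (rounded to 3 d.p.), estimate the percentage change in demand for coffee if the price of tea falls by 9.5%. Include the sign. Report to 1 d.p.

0.7%

At P_1 = 17.6, P_2 = 13: Q_1 = 1182.54.
∂Q_1/∂P_2 = -6.3.
ε = (∂Q_1/∂P_2)(P_2/Q_1) = -6.3000 × 13/1182.54 ≈ -0.069.
%ΔQ_1 ≈ ε × %ΔP_2 = -0.069 × (-9.5%) = 0.7%.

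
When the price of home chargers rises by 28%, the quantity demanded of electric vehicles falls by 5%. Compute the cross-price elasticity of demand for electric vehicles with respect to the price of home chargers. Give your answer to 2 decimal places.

ε = (%ΔQ of electric vehicles) / (%ΔP of home chargers) = (-5%) / (28%) ≈ -0.18.
Negative cross-price elasticity: complements.

-0.18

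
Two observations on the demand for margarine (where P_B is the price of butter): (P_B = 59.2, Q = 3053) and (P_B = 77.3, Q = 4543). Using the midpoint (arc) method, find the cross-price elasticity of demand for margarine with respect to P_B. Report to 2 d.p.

ΔQ_A = 4543 − 3053 = 1490; ΔP_B = 77.3 − 59.2 = 18.1.
Midpoints: Q̄_A = 3798.0, P̄_B = 68.25.
ε = (ΔQ_A/Q̄_A)/(ΔP_B/P̄_B) = (1490/3798.0)/(18.1/68.25) ≈ 1.48.
ε > 0: margarine and butter are substitutes.

1.48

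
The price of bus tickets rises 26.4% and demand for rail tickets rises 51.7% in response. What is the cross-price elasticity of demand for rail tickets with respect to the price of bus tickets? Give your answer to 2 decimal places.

1.96

ε = (%ΔQ of rail tickets) / (%ΔP of bus tickets) = (51.7%) / (26.4%) ≈ 1.96.
Positive cross-price elasticity: substitutes.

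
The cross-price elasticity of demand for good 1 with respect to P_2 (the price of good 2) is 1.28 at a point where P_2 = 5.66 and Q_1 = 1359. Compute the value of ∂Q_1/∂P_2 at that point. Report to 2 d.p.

ε = (∂Q_1/∂P_2)·(P_2/Q_1) ⇒ ∂Q_1/∂P_2 = ε·Q_1/P_2 = 1.28 × 1359/5.66 ≈ 307.34.

307.34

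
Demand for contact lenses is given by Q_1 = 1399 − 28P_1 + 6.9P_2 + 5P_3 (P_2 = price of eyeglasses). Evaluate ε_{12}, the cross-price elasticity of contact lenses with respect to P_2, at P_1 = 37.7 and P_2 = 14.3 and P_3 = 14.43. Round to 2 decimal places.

0.19

At P_1 = 37.7 and P_2 = 14.3 and P_3 = 14.43: Q_1 = 514.22.
∂Q_1/∂P_2 = 6.9.
ε = (∂Q_1/∂P_2)(P_2/Q_1) = 6.9 × (14.3/514.22) ≈ 0.19.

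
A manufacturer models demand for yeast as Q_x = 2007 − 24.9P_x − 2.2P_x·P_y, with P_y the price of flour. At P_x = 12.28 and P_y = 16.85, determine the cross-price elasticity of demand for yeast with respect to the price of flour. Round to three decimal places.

-0.365

At P_x = 12.28 and P_y = 16.85: Q_x = 1246.008.
∂Q_x/∂P_y = -2.2P_x = -2.2(12.28) = -27.0160.
ε = (∂Q_x/∂P_y)(P_y/Q_x) = -27.0160 × (16.85/1246.008) ≈ -0.365.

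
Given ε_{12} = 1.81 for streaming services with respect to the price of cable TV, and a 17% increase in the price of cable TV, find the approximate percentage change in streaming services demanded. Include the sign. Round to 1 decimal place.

30.8%

%ΔQ ≈ ε × %ΔP of cable TV = 1.81 × (17%) = 30.8%.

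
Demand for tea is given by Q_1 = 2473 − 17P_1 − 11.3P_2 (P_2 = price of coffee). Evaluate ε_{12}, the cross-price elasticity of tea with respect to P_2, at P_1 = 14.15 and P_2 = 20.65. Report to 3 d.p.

-0.117

At P_1 = 14.15 and P_2 = 20.65: Q_1 = 1999.105.
∂Q_1/∂P_2 = -11.3.
ε = (∂Q_1/∂P_2)(P_2/Q_1) = -11.3 × (20.65/1999.105) ≈ -0.117.
Since ε < 0, tea and coffee are complements.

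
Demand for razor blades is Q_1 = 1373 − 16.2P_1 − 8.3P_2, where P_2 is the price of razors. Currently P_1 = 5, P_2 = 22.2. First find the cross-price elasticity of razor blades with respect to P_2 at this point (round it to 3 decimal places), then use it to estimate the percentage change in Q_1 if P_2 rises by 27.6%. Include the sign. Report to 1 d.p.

At P_1 = 5, P_2 = 22.2: Q_1 = 1107.74.
∂Q_1/∂P_2 = -8.3.
ε = (∂Q_1/∂P_2)(P_2/Q_1) = -8.3000 × 22.2/1107.74 ≈ -0.166.
%ΔQ_1 ≈ ε × %ΔP_2 = -0.166 × (27.6%) = -4.6%.

-4.6%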